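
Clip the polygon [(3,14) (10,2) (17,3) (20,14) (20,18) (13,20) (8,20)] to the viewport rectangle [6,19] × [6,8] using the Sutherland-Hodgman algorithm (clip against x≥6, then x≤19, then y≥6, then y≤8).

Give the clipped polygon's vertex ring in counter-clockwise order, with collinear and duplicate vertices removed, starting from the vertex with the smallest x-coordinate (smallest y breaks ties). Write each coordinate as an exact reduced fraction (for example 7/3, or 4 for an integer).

1. After x ≥ 6: [(6,88/5) (6,62/7) (10,2) (17,3) (20,14) (20,18) (13,20) (8,20)]
2. After x ≤ 19: [(6,88/5) (6,62/7) (10,2) (17,3) (19,31/3) (19,128/7) (13,20) (8,20)]
3. After y ≥ 6: [(6,88/5) (6,62/7) (23/3,6) (196/11,6) (19,31/3) (19,128/7) (13,20) (8,20)]
4. After y ≤ 8: [(13/2,8) (23/3,6) (196/11,6) (202/11,8)]
5. Canonical ring: [(13/2,8) (23/3,6) (196/11,6) (202/11,8)]

Clipped polygon: [(13/2,8) (23/3,6) (196/11,6) (202/11,8)]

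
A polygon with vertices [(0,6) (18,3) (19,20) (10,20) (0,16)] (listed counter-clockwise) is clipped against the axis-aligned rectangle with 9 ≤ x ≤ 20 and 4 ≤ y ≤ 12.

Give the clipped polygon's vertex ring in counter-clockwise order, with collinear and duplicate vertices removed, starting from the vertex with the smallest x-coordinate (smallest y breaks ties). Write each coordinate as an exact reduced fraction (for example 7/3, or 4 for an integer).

1. After x ≥ 9: [(9,9/2) (18,3) (19,20) (10,20) (9,98/5)]
2. After x ≤ 20: [(9,9/2) (18,3) (19,20) (10,20) (9,98/5)]
3. After y ≥ 4: [(9,9/2) (12,4) (307/17,4) (19,20) (10,20) (9,98/5)]
4. After y ≤ 12: [(9,12) (9,9/2) (12,4) (307/17,4) (315/17,12)]
5. Canonical ring: [(9,9/2) (12,4) (307/17,4) (315/17,12) (9,12)]

Clipped polygon: [(9,9/2) (12,4) (307/17,4) (315/17,12) (9,12)]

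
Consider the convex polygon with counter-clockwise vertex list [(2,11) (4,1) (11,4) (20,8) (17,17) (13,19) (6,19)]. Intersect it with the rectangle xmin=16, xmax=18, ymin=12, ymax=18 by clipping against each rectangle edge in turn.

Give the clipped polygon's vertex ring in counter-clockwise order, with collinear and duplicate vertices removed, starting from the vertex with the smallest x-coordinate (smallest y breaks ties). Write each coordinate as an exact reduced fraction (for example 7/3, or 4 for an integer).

Clipped polygon: [(16,12) (18,12) (18,14) (17,17) (16,35/2)]

1. After x ≥ 16: [(16,56/9) (20,8) (17,17) (16,35/2)]
2. After x ≤ 18: [(16,56/9) (18,64/9) (18,14) (17,17) (16,35/2)]
3. After y ≥ 12: [(16,12) (18,12) (18,14) (17,17) (16,35/2)]
4. After y ≤ 18: [(16,12) (18,12) (18,14) (17,17) (16,35/2)]
5. Canonical ring: [(16,12) (18,12) (18,14) (17,17) (16,35/2)]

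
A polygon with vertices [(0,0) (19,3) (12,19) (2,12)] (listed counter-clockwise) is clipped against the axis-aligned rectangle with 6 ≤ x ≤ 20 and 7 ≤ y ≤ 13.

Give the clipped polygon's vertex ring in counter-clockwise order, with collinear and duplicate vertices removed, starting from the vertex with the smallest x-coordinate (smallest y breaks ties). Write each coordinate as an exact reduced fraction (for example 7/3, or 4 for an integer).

Clipped polygon: [(6,7) (69/4,7) (117/8,13) (6,13)]

1. After x ≥ 6: [(6,18/19) (19,3) (12,19) (6,74/5)]
2. After x ≤ 20: [(6,18/19) (19,3) (12,19) (6,74/5)]
3. After y ≥ 7: [(6,7) (69/4,7) (12,19) (6,74/5)]
4. After y ≤ 13: [(6,13) (6,7) (69/4,7) (117/8,13)]
5. Canonical ring: [(6,7) (69/4,7) (117/8,13) (6,13)]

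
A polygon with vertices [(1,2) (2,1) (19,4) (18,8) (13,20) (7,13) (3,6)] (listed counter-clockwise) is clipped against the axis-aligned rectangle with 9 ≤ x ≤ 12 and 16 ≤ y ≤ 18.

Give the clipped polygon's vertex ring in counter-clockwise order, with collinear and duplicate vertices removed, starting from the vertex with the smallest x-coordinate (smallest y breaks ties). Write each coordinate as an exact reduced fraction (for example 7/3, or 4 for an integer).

Clipped polygon: [(67/7,16) (12,16) (12,18) (79/7,18)]

1. After x ≥ 9: [(9,38/17) (19,4) (18,8) (13,20) (9,46/3)]
2. After x ≤ 12: [(9,38/17) (12,47/17) (12,113/6) (9,46/3)]
3. After y ≥ 16: [(12,16) (12,113/6) (67/7,16)]
4. After y ≤ 18: [(12,16) (12,18) (79/7,18) (67/7,16)]
5. Canonical ring: [(67/7,16) (12,16) (12,18) (79/7,18)]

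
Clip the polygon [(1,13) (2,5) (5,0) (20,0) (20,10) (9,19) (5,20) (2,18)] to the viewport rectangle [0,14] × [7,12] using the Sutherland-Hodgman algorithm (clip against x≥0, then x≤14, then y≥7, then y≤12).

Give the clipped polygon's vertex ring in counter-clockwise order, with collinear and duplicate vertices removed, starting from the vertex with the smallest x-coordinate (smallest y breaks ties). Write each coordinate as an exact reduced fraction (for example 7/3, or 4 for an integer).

Clipped polygon: [(9/8,12) (7/4,7) (14,7) (14,12)]

1. After x ≥ 0: [(1,13) (2,5) (5,0) (20,0) (20,10) (9,19) (5,20) (2,18)]
2. After x ≤ 14: [(1,13) (2,5) (5,0) (14,0) (14,164/11) (9,19) (5,20) (2,18)]
3. After y ≥ 7: [(1,13) (7/4,7) (14,7) (14,164/11) (9,19) (5,20) (2,18)]
4. After y ≤ 12: [(9/8,12) (7/4,7) (14,7) (14,12)]
5. Canonical ring: [(9/8,12) (7/4,7) (14,7) (14,12)]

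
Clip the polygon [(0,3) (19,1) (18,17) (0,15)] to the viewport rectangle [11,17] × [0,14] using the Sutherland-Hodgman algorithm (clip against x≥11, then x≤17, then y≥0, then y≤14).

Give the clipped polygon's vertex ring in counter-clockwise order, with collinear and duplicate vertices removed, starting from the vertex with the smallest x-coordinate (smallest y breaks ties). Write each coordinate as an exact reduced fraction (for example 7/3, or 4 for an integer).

1. After x ≥ 11: [(11,35/19) (19,1) (18,17) (11,146/9)]
2. After x ≤ 17: [(11,35/19) (17,23/19) (17,152/9) (11,146/9)]
3. After y ≥ 0: [(11,35/19) (17,23/19) (17,152/9) (11,146/9)]
4. After y ≤ 14: [(11,14) (11,35/19) (17,23/19) (17,14)]
5. Canonical ring: [(11,35/19) (17,23/19) (17,14) (11,14)]

Clipped polygon: [(11,35/19) (17,23/19) (17,14) (11,14)]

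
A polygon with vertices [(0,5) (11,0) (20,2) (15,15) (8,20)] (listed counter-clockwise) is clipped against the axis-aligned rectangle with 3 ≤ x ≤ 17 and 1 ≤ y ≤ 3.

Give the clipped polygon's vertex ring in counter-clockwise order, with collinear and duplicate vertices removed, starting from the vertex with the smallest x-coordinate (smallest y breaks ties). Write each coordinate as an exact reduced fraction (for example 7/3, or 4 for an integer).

Clipped polygon: [(22/5,3) (44/5,1) (31/2,1) (17,4/3) (17,3)]

1. After x ≥ 3: [(3,85/8) (3,40/11) (11,0) (20,2) (15,15) (8,20)]
2. After x ≤ 17: [(3,85/8) (3,40/11) (11,0) (17,4/3) (17,49/5) (15,15) (8,20)]
3. After y ≥ 1: [(3,85/8) (3,40/11) (44/5,1) (31/2,1) (17,4/3) (17,49/5) (15,15) (8,20)]
4. After y ≤ 3: [(22/5,3) (44/5,1) (31/2,1) (17,4/3) (17,3)]
5. Canonical ring: [(22/5,3) (44/5,1) (31/2,1) (17,4/3) (17,3)]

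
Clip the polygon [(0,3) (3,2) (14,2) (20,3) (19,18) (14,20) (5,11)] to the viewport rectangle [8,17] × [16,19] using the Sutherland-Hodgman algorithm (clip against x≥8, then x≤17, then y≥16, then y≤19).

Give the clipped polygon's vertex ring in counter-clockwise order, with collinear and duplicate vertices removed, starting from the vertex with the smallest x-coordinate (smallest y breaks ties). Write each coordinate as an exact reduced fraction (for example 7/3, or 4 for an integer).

Clipped polygon: [(10,16) (17,16) (17,94/5) (33/2,19) (13,19)]

1. After x ≥ 8: [(8,2) (14,2) (20,3) (19,18) (14,20) (8,14)]
2. After x ≤ 17: [(8,2) (14,2) (17,5/2) (17,94/5) (14,20) (8,14)]
3. After y ≥ 16: [(17,16) (17,94/5) (14,20) (10,16)]
4. After y ≤ 19: [(17,16) (17,94/5) (33/2,19) (13,19) (10,16)]
5. Canonical ring: [(10,16) (17,16) (17,94/5) (33/2,19) (13,19)]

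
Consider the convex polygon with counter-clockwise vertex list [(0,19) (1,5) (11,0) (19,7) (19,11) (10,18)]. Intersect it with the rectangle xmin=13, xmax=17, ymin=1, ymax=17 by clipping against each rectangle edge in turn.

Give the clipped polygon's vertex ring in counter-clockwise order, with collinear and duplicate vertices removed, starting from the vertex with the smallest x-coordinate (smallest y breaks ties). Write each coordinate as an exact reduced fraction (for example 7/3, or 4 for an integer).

Clipped polygon: [(13,7/4) (17,21/4) (17,113/9) (13,47/3)]

1. After x ≥ 13: [(13,7/4) (19,7) (19,11) (13,47/3)]
2. After x ≤ 17: [(13,7/4) (17,21/4) (17,113/9) (13,47/3)]
3. After y ≥ 1: [(13,7/4) (17,21/4) (17,113/9) (13,47/3)]
4. After y ≤ 17: [(13,7/4) (17,21/4) (17,113/9) (13,47/3)]
5. Canonical ring: [(13,7/4) (17,21/4) (17,113/9) (13,47/3)]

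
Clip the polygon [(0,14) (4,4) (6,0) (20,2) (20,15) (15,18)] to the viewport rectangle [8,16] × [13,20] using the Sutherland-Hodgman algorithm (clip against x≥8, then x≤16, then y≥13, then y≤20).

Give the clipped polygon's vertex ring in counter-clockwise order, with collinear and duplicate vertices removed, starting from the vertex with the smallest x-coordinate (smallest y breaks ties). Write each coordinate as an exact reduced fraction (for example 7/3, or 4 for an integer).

Clipped polygon: [(8,13) (16,13) (16,87/5) (15,18) (8,242/15)]

1. After x ≥ 8: [(8,242/15) (8,2/7) (20,2) (20,15) (15,18)]
2. After x ≤ 16: [(8,242/15) (8,2/7) (16,10/7) (16,87/5) (15,18)]
3. After y ≥ 13: [(8,242/15) (8,13) (16,13) (16,87/5) (15,18)]
4. After y ≤ 20: [(8,242/15) (8,13) (16,13) (16,87/5) (15,18)]
5. Canonical ring: [(8,13) (16,13) (16,87/5) (15,18) (8,242/15)]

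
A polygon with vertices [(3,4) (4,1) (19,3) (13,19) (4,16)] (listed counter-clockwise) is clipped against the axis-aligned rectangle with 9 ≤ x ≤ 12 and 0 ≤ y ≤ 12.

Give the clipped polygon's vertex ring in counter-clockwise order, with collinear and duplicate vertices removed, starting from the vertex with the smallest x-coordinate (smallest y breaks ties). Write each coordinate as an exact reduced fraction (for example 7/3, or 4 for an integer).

Clipped polygon: [(9,5/3) (12,31/15) (12,12) (9,12)]

1. After x ≥ 9: [(9,5/3) (19,3) (13,19) (9,53/3)]
2. After x ≤ 12: [(9,5/3) (12,31/15) (12,56/3) (9,53/3)]
3. After y ≥ 0: [(9,5/3) (12,31/15) (12,56/3) (9,53/3)]
4. After y ≤ 12: [(9,12) (9,5/3) (12,31/15) (12,12)]
5. Canonical ring: [(9,5/3) (12,31/15) (12,12) (9,12)]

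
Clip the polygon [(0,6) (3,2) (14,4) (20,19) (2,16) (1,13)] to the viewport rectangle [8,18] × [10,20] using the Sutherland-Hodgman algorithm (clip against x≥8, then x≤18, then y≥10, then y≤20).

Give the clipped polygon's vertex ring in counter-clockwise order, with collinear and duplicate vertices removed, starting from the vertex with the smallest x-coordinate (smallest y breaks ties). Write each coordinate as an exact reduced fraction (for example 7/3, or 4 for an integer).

1. After x ≥ 8: [(8,32/11) (14,4) (20,19) (8,17)]
2. After x ≤ 18: [(8,32/11) (14,4) (18,14) (18,56/3) (8,17)]
3. After y ≥ 10: [(8,10) (82/5,10) (18,14) (18,56/3) (8,17)]
4. After y ≤ 20: [(8,10) (82/5,10) (18,14) (18,56/3) (8,17)]
5. Canonical ring: [(8,10) (82/5,10) (18,14) (18,56/3) (8,17)]

Clipped polygon: [(8,10) (82/5,10) (18,14) (18,56/3) (8,17)]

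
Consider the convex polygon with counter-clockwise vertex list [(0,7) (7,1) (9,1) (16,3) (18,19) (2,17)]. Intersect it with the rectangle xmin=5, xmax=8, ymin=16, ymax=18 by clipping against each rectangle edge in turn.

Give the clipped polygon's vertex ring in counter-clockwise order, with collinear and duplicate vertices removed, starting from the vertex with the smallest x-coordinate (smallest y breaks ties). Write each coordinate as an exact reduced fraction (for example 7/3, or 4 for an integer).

1. After x ≥ 5: [(5,19/7) (7,1) (9,1) (16,3) (18,19) (5,139/8)]
2. After x ≤ 8: [(5,19/7) (7,1) (8,1) (8,71/4) (5,139/8)]
3. After y ≥ 16: [(5,16) (8,16) (8,71/4) (5,139/8)]
4. After y ≤ 18: [(5,16) (8,16) (8,71/4) (5,139/8)]
5. Canonical ring: [(5,16) (8,16) (8,71/4) (5,139/8)]

Clipped polygon: [(5,16) (8,16) (8,71/4) (5,139/8)]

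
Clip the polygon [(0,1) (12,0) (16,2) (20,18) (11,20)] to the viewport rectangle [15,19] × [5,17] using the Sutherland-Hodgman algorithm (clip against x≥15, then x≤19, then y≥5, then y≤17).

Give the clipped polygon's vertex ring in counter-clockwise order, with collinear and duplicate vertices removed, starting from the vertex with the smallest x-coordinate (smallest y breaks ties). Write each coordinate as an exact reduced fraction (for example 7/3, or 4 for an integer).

Clipped polygon: [(15,5) (67/4,5) (19,14) (19,17) (15,17)]

1. After x ≥ 15: [(15,3/2) (16,2) (20,18) (15,172/9)]
2. After x ≤ 19: [(15,3/2) (16,2) (19,14) (19,164/9) (15,172/9)]
3. After y ≥ 5: [(15,5) (67/4,5) (19,14) (19,164/9) (15,172/9)]
4. After y ≤ 17: [(15,17) (15,5) (67/4,5) (19,14) (19,17)]
5. Canonical ring: [(15,5) (67/4,5) (19,14) (19,17) (15,17)]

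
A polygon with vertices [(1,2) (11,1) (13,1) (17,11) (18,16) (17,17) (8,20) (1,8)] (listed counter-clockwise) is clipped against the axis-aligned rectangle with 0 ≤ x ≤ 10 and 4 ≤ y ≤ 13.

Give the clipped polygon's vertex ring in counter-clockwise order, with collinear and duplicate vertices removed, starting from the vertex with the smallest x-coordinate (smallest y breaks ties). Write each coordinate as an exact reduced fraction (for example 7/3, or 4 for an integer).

Clipped polygon: [(1,4) (10,4) (10,13) (47/12,13) (1,8)]

1. After x ≥ 0: [(1,2) (11,1) (13,1) (17,11) (18,16) (17,17) (8,20) (1,8)]
2. After x ≤ 10: [(1,2) (10,11/10) (10,58/3) (8,20) (1,8)]
3. After y ≥ 4: [(1,4) (10,4) (10,58/3) (8,20) (1,8)]
4. After y ≤ 13: [(1,4) (10,4) (10,13) (47/12,13) (1,8)]
5. Canonical ring: [(1,4) (10,4) (10,13) (47/12,13) (1,8)]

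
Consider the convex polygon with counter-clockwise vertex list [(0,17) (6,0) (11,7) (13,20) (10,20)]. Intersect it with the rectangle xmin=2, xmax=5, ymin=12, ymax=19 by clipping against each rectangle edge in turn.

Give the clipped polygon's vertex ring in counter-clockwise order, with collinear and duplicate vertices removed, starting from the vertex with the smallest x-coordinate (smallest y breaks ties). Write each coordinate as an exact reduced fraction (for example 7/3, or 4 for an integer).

Clipped polygon: [(2,12) (5,12) (5,37/2) (2,88/5)]

1. After x ≥ 2: [(2,88/5) (2,34/3) (6,0) (11,7) (13,20) (10,20)]
2. After x ≤ 5: [(5,37/2) (2,88/5) (2,34/3) (5,17/6)]
3. After y ≥ 12: [(5,12) (5,37/2) (2,88/5) (2,12)]
4. After y ≤ 19: [(5,12) (5,37/2) (2,88/5) (2,12)]
5. Canonical ring: [(2,12) (5,12) (5,37/2) (2,88/5)]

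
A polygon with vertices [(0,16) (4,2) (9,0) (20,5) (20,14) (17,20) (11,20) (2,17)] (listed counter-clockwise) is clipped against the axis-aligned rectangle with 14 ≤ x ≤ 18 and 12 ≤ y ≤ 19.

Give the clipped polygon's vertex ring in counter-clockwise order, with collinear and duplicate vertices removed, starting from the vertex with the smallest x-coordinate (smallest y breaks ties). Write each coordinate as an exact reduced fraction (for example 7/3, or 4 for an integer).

Clipped polygon: [(14,12) (18,12) (18,18) (35/2,19) (14,19)]

1. After x ≥ 14: [(14,25/11) (20,5) (20,14) (17,20) (14,20)]
2. After x ≤ 18: [(14,25/11) (18,45/11) (18,18) (17,20) (14,20)]
3. After y ≥ 12: [(14,12) (18,12) (18,18) (17,20) (14,20)]
4. After y ≤ 19: [(14,19) (14,12) (18,12) (18,18) (35/2,19)]
5. Canonical ring: [(14,12) (18,12) (18,18) (35/2,19) (14,19)]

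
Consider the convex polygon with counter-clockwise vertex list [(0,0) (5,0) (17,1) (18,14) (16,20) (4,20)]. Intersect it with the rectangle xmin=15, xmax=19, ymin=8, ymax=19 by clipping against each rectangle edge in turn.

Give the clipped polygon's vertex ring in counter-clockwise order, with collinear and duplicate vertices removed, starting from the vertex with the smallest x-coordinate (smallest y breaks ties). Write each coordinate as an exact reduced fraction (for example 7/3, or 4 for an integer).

1. After x ≥ 15: [(15,5/6) (17,1) (18,14) (16,20) (15,20)]
2. After x ≤ 19: [(15,5/6) (17,1) (18,14) (16,20) (15,20)]
3. After y ≥ 8: [(15,8) (228/13,8) (18,14) (16,20) (15,20)]
4. After y ≤ 19: [(15,19) (15,8) (228/13,8) (18,14) (49/3,19)]
5. Canonical ring: [(15,8) (228/13,8) (18,14) (49/3,19) (15,19)]

Clipped polygon: [(15,8) (228/13,8) (18,14) (49/3,19) (15,19)]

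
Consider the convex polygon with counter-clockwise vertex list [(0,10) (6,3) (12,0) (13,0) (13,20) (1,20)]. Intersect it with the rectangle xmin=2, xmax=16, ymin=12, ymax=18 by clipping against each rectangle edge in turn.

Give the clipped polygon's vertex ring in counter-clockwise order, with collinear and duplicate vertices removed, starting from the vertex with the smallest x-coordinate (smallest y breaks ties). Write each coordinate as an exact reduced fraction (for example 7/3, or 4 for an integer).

1. After x ≥ 2: [(2,23/3) (6,3) (12,0) (13,0) (13,20) (2,20)]
2. After x ≤ 16: [(2,23/3) (6,3) (12,0) (13,0) (13,20) (2,20)]
3. After y ≥ 12: [(2,12) (13,12) (13,20) (2,20)]
4. After y ≤ 18: [(2,18) (2,12) (13,12) (13,18)]
5. Canonical ring: [(2,12) (13,12) (13,18) (2,18)]

Clipped polygon: [(2,12) (13,12) (13,18) (2,18)]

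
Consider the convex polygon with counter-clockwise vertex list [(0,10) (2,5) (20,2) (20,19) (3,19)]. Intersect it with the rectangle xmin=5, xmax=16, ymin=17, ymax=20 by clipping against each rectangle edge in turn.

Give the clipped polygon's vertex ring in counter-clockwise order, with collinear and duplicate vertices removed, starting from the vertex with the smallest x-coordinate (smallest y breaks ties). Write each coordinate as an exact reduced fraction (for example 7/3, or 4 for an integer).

Clipped polygon: [(5,17) (16,17) (16,19) (5,19)]

1. After x ≥ 5: [(5,9/2) (20,2) (20,19) (5,19)]
2. After x ≤ 16: [(5,9/2) (16,8/3) (16,19) (5,19)]
3. After y ≥ 17: [(5,17) (16,17) (16,19) (5,19)]
4. After y ≤ 20: [(5,17) (16,17) (16,19) (5,19)]
5. Canonical ring: [(5,17) (16,17) (16,19) (5,19)]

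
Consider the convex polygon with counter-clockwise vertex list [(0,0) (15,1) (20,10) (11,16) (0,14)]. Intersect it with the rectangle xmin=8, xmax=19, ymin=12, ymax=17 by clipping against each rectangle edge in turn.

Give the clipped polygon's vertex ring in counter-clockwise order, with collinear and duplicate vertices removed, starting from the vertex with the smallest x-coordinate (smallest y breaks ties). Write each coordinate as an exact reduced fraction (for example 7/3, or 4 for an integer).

Clipped polygon: [(8,12) (17,12) (11,16) (8,170/11)]

1. After x ≥ 8: [(8,8/15) (15,1) (20,10) (11,16) (8,170/11)]
2. After x ≤ 19: [(8,8/15) (15,1) (19,41/5) (19,32/3) (11,16) (8,170/11)]
3. After y ≥ 12: [(8,12) (17,12) (11,16) (8,170/11)]
4. After y ≤ 17: [(8,12) (17,12) (11,16) (8,170/11)]
5. Canonical ring: [(8,12) (17,12) (11,16) (8,170/11)]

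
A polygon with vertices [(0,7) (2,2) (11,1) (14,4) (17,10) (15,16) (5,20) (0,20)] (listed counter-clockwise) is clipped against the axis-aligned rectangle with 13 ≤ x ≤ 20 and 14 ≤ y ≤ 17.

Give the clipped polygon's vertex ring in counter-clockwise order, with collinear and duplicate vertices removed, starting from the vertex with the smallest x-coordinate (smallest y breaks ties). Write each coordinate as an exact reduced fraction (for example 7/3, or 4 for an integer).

Clipped polygon: [(13,14) (47/3,14) (15,16) (13,84/5)]

1. After x ≥ 13: [(13,3) (14,4) (17,10) (15,16) (13,84/5)]
2. After x ≤ 20: [(13,3) (14,4) (17,10) (15,16) (13,84/5)]
3. After y ≥ 14: [(13,14) (47/3,14) (15,16) (13,84/5)]
4. After y ≤ 17: [(13,14) (47/3,14) (15,16) (13,84/5)]
5. Canonical ring: [(13,14) (47/3,14) (15,16) (13,84/5)]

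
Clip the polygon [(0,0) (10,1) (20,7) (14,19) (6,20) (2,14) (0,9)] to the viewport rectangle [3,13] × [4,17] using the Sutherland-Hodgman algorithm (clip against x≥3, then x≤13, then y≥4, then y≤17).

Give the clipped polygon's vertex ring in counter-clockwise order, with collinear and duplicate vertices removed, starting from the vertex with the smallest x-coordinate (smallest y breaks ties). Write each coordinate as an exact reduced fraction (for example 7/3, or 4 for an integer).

1. After x ≥ 3: [(3,3/10) (10,1) (20,7) (14,19) (6,20) (3,31/2)]
2. After x ≤ 13: [(3,3/10) (10,1) (13,14/5) (13,153/8) (6,20) (3,31/2)]
3. After y ≥ 4: [(3,4) (13,4) (13,153/8) (6,20) (3,31/2)]
4. After y ≤ 17: [(3,4) (13,4) (13,17) (4,17) (3,31/2)]
5. Canonical ring: [(3,4) (13,4) (13,17) (4,17) (3,31/2)]

Clipped polygon: [(3,4) (13,4) (13,17) (4,17) (3,31/2)]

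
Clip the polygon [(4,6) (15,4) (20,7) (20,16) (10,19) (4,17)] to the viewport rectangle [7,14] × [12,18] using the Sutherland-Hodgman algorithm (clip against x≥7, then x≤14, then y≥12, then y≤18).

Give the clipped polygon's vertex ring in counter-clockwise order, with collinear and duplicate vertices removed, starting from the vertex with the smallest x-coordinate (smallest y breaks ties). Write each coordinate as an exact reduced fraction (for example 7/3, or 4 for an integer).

Clipped polygon: [(7,12) (14,12) (14,89/5) (40/3,18) (7,18)]

1. After x ≥ 7: [(7,60/11) (15,4) (20,7) (20,16) (10,19) (7,18)]
2. After x ≤ 14: [(7,60/11) (14,46/11) (14,89/5) (10,19) (7,18)]
3. After y ≥ 12: [(7,12) (14,12) (14,89/5) (10,19) (7,18)]
4. After y ≤ 18: [(7,12) (14,12) (14,89/5) (40/3,18) (7,18) (7,18)]
5. Canonical ring: [(7,12) (14,12) (14,89/5) (40/3,18) (7,18)]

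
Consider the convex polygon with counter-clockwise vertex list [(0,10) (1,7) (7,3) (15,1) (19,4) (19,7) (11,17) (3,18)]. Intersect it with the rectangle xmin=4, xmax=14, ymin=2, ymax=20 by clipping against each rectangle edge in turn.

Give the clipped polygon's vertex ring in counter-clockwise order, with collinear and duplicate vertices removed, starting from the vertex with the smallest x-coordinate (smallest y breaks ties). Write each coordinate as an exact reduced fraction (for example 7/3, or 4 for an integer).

1. After x ≥ 4: [(4,5) (7,3) (15,1) (19,4) (19,7) (11,17) (4,143/8)]
2. After x ≤ 14: [(4,5) (7,3) (14,5/4) (14,53/4) (11,17) (4,143/8)]
3. After y ≥ 2: [(4,5) (7,3) (11,2) (14,2) (14,53/4) (11,17) (4,143/8)]
4. After y ≤ 20: [(4,5) (7,3) (11,2) (14,2) (14,53/4) (11,17) (4,143/8)]
5. Canonical ring: [(4,5) (7,3) (11,2) (14,2) (14,53/4) (11,17) (4,143/8)]

Clipped polygon: [(4,5) (7,3) (11,2) (14,2) (14,53/4) (11,17) (4,143/8)]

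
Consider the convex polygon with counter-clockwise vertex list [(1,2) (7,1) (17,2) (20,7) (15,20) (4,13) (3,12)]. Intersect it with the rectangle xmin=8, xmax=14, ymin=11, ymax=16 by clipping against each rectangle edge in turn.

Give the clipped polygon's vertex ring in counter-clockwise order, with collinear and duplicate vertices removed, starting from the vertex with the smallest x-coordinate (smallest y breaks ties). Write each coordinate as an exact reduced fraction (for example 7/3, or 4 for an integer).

1. After x ≥ 8: [(8,11/10) (17,2) (20,7) (15,20) (8,171/11)]
2. After x ≤ 14: [(8,11/10) (14,17/10) (14,213/11) (8,171/11)]
3. After y ≥ 11: [(8,11) (14,11) (14,213/11) (8,171/11)]
4. After y ≤ 16: [(8,11) (14,11) (14,16) (61/7,16) (8,171/11)]
5. Canonical ring: [(8,11) (14,11) (14,16) (61/7,16) (8,171/11)]

Clipped polygon: [(8,11) (14,11) (14,16) (61/7,16) (8,171/11)]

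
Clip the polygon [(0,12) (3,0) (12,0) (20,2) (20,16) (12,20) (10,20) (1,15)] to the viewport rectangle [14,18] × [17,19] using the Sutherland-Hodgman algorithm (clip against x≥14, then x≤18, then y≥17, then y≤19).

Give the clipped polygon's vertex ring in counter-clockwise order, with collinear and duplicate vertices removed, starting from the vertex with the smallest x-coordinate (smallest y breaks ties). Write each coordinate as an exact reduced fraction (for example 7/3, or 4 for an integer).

1. After x ≥ 14: [(14,1/2) (20,2) (20,16) (14,19)]
2. After x ≤ 18: [(14,1/2) (18,3/2) (18,17) (14,19)]
3. After y ≥ 17: [(14,17) (18,17) (18,17) (14,19)]
4. After y ≤ 19: [(14,17) (18,17) (18,17) (14,19)]
5. Canonical ring: [(14,17) (18,17) (14,19)]

Clipped polygon: [(14,17) (18,17) (14,19)]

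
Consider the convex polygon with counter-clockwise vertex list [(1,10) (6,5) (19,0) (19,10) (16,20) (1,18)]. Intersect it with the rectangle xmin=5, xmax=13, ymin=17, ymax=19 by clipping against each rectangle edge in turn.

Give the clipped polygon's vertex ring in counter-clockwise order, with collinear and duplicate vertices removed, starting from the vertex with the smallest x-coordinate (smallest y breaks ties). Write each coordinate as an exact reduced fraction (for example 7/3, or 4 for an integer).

1. After x ≥ 5: [(5,6) (6,5) (19,0) (19,10) (16,20) (5,278/15)]
2. After x ≤ 13: [(5,6) (6,5) (13,30/13) (13,98/5) (5,278/15)]
3. After y ≥ 17: [(5,17) (13,17) (13,98/5) (5,278/15)]
4. After y ≤ 19: [(5,17) (13,17) (13,19) (17/2,19) (5,278/15)]
5. Canonical ring: [(5,17) (13,17) (13,19) (17/2,19) (5,278/15)]

Clipped polygon: [(5,17) (13,17) (13,19) (17/2,19) (5,278/15)]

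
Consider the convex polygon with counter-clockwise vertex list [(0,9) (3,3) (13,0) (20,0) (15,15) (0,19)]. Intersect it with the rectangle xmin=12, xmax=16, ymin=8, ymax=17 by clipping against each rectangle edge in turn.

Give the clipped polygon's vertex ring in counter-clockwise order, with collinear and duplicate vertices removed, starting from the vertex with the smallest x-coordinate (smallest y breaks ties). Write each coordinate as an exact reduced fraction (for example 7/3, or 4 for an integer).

1. After x ≥ 12: [(12,3/10) (13,0) (20,0) (15,15) (12,79/5)]
2. After x ≤ 16: [(12,3/10) (13,0) (16,0) (16,12) (15,15) (12,79/5)]
3. After y ≥ 8: [(12,8) (16,8) (16,12) (15,15) (12,79/5)]
4. After y ≤ 17: [(12,8) (16,8) (16,12) (15,15) (12,79/5)]
5. Canonical ring: [(12,8) (16,8) (16,12) (15,15) (12,79/5)]

Clipped polygon: [(12,8) (16,8) (16,12) (15,15) (12,79/5)]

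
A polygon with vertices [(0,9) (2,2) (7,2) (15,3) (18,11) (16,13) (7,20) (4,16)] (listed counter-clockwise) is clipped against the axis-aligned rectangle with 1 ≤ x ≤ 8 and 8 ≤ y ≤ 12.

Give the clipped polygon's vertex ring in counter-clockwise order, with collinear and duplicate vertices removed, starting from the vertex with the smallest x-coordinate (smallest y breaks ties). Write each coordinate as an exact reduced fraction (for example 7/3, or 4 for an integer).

Clipped polygon: [(1,8) (8,8) (8,12) (12/7,12) (1,43/4)]

1. After x ≥ 1: [(1,43/4) (1,11/2) (2,2) (7,2) (15,3) (18,11) (16,13) (7,20) (4,16)]
2. After x ≤ 8: [(1,43/4) (1,11/2) (2,2) (7,2) (8,17/8) (8,173/9) (7,20) (4,16)]
3. After y ≥ 8: [(1,43/4) (1,8) (8,8) (8,173/9) (7,20) (4,16)]
4. After y ≤ 12: [(12/7,12) (1,43/4) (1,8) (8,8) (8,12)]
5. Canonical ring: [(1,8) (8,8) (8,12) (12/7,12) (1,43/4)]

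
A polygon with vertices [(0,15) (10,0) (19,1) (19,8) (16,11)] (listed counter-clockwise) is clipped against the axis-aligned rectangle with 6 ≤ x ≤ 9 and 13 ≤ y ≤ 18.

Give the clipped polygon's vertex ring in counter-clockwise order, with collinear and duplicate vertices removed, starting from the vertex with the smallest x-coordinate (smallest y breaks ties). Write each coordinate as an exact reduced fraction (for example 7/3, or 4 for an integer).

1. After x ≥ 6: [(6,27/2) (6,6) (10,0) (19,1) (19,8) (16,11)]
2. After x ≤ 9: [(9,51/4) (6,27/2) (6,6) (9,3/2)]
3. After y ≥ 13: [(8,13) (6,27/2) (6,13)]
4. After y ≤ 18: [(8,13) (6,27/2) (6,13)]
5. Canonical ring: [(6,13) (8,13) (6,27/2)]

Clipped polygon: [(6,13) (8,13) (6,27/2)]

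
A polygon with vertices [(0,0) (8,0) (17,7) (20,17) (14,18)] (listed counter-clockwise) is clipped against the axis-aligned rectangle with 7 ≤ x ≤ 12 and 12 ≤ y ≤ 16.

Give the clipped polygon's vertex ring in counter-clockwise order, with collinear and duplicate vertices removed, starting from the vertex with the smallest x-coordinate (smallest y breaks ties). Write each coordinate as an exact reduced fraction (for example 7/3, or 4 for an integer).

Clipped polygon: [(28/3,12) (12,12) (12,108/7)]

1. After x ≥ 7: [(7,9) (7,0) (8,0) (17,7) (20,17) (14,18)]
2. After x ≤ 12: [(12,108/7) (7,9) (7,0) (8,0) (12,28/9)]
3. After y ≥ 12: [(12,12) (12,108/7) (28/3,12)]
4. After y ≤ 16: [(12,12) (12,108/7) (28/3,12)]
5. Canonical ring: [(28/3,12) (12,12) (12,108/7)]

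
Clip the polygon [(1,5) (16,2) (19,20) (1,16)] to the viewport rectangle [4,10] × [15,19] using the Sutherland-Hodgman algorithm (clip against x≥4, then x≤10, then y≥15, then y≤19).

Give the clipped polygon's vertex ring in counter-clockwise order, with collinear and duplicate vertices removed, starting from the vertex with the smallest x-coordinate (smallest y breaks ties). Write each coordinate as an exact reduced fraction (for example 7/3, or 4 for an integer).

1. After x ≥ 4: [(4,22/5) (16,2) (19,20) (4,50/3)]
2. After x ≤ 10: [(4,22/5) (10,16/5) (10,18) (4,50/3)]
3. After y ≥ 15: [(4,15) (10,15) (10,18) (4,50/3)]
4. After y ≤ 19: [(4,15) (10,15) (10,18) (4,50/3)]
5. Canonical ring: [(4,15) (10,15) (10,18) (4,50/3)]

Clipped polygon: [(4,15) (10,15) (10,18) (4,50/3)]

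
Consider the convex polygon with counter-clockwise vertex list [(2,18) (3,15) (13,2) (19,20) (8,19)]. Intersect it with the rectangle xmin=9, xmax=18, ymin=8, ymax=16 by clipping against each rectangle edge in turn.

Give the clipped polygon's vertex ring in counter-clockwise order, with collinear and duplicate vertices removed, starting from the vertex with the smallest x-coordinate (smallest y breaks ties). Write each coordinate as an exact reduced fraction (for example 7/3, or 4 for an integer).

Clipped polygon: [(9,8) (15,8) (53/3,16) (9,16)]

1. After x ≥ 9: [(9,36/5) (13,2) (19,20) (9,210/11)]
2. After x ≤ 18: [(9,36/5) (13,2) (18,17) (18,219/11) (9,210/11)]
3. After y ≥ 8: [(9,8) (15,8) (18,17) (18,219/11) (9,210/11)]
4. After y ≤ 16: [(9,16) (9,8) (15,8) (53/3,16)]
5. Canonical ring: [(9,8) (15,8) (53/3,16) (9,16)]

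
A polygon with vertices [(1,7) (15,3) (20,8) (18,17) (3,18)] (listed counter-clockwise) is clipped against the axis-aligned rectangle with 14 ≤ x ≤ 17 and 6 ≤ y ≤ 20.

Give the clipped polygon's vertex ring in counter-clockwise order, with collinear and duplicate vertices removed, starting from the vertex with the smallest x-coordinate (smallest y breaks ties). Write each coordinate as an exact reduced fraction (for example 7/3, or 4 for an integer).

1. After x ≥ 14: [(14,23/7) (15,3) (20,8) (18,17) (14,259/15)]
2. After x ≤ 17: [(14,23/7) (15,3) (17,5) (17,256/15) (14,259/15)]
3. After y ≥ 6: [(14,6) (17,6) (17,256/15) (14,259/15)]
4. After y ≤ 20: [(14,6) (17,6) (17,256/15) (14,259/15)]
5. Canonical ring: [(14,6) (17,6) (17,256/15) (14,259/15)]

Clipped polygon: [(14,6) (17,6) (17,256/15) (14,259/15)]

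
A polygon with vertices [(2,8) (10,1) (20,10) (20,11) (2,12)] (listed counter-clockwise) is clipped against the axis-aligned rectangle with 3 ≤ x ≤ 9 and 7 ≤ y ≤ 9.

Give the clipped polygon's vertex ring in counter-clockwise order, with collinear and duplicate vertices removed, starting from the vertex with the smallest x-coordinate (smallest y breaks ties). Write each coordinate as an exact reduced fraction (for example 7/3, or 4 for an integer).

1. After x ≥ 3: [(3,57/8) (10,1) (20,10) (20,11) (3,215/18)]
2. After x ≤ 9: [(3,57/8) (9,15/8) (9,209/18) (3,215/18)]
3. After y ≥ 7: [(3,57/8) (22/7,7) (9,7) (9,209/18) (3,215/18)]
4. After y ≤ 9: [(3,9) (3,57/8) (22/7,7) (9,7) (9,9)]
5. Canonical ring: [(3,57/8) (22/7,7) (9,7) (9,9) (3,9)]

Clipped polygon: [(3,57/8) (22/7,7) (9,7) (9,9) (3,9)]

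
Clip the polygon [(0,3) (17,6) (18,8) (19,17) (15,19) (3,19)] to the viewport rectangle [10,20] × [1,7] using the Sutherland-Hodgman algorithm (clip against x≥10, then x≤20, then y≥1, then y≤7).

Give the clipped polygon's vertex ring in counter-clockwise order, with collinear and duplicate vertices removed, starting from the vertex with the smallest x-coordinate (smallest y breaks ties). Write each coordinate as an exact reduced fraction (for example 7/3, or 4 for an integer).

1. After x ≥ 10: [(10,81/17) (17,6) (18,8) (19,17) (15,19) (10,19)]
2. After x ≤ 20: [(10,81/17) (17,6) (18,8) (19,17) (15,19) (10,19)]
3. After y ≥ 1: [(10,81/17) (17,6) (18,8) (19,17) (15,19) (10,19)]
4. After y ≤ 7: [(10,7) (10,81/17) (17,6) (35/2,7)]
5. Canonical ring: [(10,81/17) (17,6) (35/2,7) (10,7)]

Clipped polygon: [(10,81/17) (17,6) (35/2,7) (10,7)]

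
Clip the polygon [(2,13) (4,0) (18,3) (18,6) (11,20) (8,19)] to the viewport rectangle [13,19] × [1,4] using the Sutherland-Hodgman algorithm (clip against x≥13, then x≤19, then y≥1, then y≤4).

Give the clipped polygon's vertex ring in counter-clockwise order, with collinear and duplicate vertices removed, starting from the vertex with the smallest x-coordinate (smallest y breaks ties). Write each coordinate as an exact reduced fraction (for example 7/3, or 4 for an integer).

Clipped polygon: [(13,27/14) (18,3) (18,4) (13,4)]

1. After x ≥ 13: [(13,27/14) (18,3) (18,6) (13,16)]
2. After x ≤ 19: [(13,27/14) (18,3) (18,6) (13,16)]
3. After y ≥ 1: [(13,27/14) (18,3) (18,6) (13,16)]
4. After y ≤ 4: [(13,4) (13,27/14) (18,3) (18,4)]
5. Canonical ring: [(13,27/14) (18,3) (18,4) (13,4)]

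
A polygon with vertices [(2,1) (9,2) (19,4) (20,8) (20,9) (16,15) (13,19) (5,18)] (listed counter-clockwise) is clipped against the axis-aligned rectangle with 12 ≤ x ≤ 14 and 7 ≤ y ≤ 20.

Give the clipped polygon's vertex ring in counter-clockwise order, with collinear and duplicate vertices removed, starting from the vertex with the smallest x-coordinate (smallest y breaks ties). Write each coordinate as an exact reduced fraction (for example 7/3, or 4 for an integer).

Clipped polygon: [(12,7) (14,7) (14,53/3) (13,19) (12,151/8)]

1. After x ≥ 12: [(12,13/5) (19,4) (20,8) (20,9) (16,15) (13,19) (12,151/8)]
2. After x ≤ 14: [(12,13/5) (14,3) (14,53/3) (13,19) (12,151/8)]
3. After y ≥ 7: [(12,7) (14,7) (14,53/3) (13,19) (12,151/8)]
4. After y ≤ 20: [(12,7) (14,7) (14,53/3) (13,19) (12,151/8)]
5. Canonical ring: [(12,7) (14,7) (14,53/3) (13,19) (12,151/8)]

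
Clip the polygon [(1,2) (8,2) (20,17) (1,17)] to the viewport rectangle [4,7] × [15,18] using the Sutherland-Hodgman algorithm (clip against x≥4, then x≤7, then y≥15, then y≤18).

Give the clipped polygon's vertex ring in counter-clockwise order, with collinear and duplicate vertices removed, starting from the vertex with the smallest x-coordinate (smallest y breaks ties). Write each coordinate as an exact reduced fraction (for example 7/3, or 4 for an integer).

1. After x ≥ 4: [(4,2) (8,2) (20,17) (4,17)]
2. After x ≤ 7: [(4,2) (7,2) (7,17) (4,17)]
3. After y ≥ 15: [(4,15) (7,15) (7,17) (4,17)]
4. After y ≤ 18: [(4,15) (7,15) (7,17) (4,17)]
5. Canonical ring: [(4,15) (7,15) (7,17) (4,17)]

Clipped polygon: [(4,15) (7,15) (7,17) (4,17)]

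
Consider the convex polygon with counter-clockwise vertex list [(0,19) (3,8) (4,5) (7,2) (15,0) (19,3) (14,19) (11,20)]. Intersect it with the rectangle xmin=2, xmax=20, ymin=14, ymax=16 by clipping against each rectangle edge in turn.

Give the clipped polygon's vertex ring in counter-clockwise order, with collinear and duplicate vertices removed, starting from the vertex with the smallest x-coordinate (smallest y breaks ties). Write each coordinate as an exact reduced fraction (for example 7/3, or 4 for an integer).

Clipped polygon: [(2,14) (249/16,14) (239/16,16) (2,16)]

1. After x ≥ 2: [(2,211/11) (2,35/3) (3,8) (4,5) (7,2) (15,0) (19,3) (14,19) (11,20)]
2. After x ≤ 20: [(2,211/11) (2,35/3) (3,8) (4,5) (7,2) (15,0) (19,3) (14,19) (11,20)]
3. After y ≥ 14: [(2,211/11) (2,14) (249/16,14) (14,19) (11,20)]
4. After y ≤ 16: [(2,16) (2,14) (249/16,14) (239/16,16)]
5. Canonical ring: [(2,14) (249/16,14) (239/16,16) (2,16)]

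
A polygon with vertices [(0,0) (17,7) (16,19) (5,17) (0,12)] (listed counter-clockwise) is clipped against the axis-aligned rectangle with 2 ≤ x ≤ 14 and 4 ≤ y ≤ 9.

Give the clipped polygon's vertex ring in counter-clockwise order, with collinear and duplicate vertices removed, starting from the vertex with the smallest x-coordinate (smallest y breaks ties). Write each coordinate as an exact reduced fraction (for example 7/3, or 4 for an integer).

Clipped polygon: [(2,4) (68/7,4) (14,98/17) (14,9) (2,9)]

1. After x ≥ 2: [(2,14/17) (17,7) (16,19) (5,17) (2,14)]
2. After x ≤ 14: [(2,14/17) (14,98/17) (14,205/11) (5,17) (2,14)]
3. After y ≥ 4: [(2,4) (68/7,4) (14,98/17) (14,205/11) (5,17) (2,14)]
4. After y ≤ 9: [(2,9) (2,4) (68/7,4) (14,98/17) (14,9)]
5. Canonical ring: [(2,4) (68/7,4) (14,98/17) (14,9) (2,9)]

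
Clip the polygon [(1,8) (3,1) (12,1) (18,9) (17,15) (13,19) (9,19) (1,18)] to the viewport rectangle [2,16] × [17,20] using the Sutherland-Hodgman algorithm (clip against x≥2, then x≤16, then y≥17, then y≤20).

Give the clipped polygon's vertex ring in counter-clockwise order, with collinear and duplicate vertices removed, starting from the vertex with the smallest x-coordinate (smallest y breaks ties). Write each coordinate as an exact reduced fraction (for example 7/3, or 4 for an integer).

Clipped polygon: [(2,17) (15,17) (13,19) (9,19) (2,145/8)]

1. After x ≥ 2: [(2,9/2) (3,1) (12,1) (18,9) (17,15) (13,19) (9,19) (2,145/8)]
2. After x ≤ 16: [(2,9/2) (3,1) (12,1) (16,19/3) (16,16) (13,19) (9,19) (2,145/8)]
3. After y ≥ 17: [(2,17) (15,17) (13,19) (9,19) (2,145/8)]
4. After y ≤ 20: [(2,17) (15,17) (13,19) (9,19) (2,145/8)]
5. Canonical ring: [(2,17) (15,17) (13,19) (9,19) (2,145/8)]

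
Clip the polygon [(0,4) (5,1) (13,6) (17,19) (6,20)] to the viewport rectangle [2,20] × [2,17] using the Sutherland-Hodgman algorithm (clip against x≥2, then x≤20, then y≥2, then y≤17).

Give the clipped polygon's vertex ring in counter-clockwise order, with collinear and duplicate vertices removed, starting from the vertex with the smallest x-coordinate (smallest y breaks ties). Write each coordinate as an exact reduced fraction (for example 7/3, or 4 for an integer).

1. After x ≥ 2: [(2,28/3) (2,14/5) (5,1) (13,6) (17,19) (6,20)]
2. After x ≤ 20: [(2,28/3) (2,14/5) (5,1) (13,6) (17,19) (6,20)]
3. After y ≥ 2: [(2,28/3) (2,14/5) (10/3,2) (33/5,2) (13,6) (17,19) (6,20)]
4. After y ≤ 17: [(39/8,17) (2,28/3) (2,14/5) (10/3,2) (33/5,2) (13,6) (213/13,17)]
5. Canonical ring: [(2,14/5) (10/3,2) (33/5,2) (13,6) (213/13,17) (39/8,17) (2,28/3)]

Clipped polygon: [(2,14/5) (10/3,2) (33/5,2) (13,6) (213/13,17) (39/8,17) (2,28/3)]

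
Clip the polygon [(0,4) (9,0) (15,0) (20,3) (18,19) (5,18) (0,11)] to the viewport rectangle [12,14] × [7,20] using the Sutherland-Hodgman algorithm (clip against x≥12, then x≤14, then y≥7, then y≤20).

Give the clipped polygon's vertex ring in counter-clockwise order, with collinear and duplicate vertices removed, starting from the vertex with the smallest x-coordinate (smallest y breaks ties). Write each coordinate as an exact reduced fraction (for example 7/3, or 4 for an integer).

Clipped polygon: [(12,7) (14,7) (14,243/13) (12,241/13)]

1. After x ≥ 12: [(12,0) (15,0) (20,3) (18,19) (12,241/13)]
2. After x ≤ 14: [(12,0) (14,0) (14,243/13) (12,241/13)]
3. After y ≥ 7: [(12,7) (14,7) (14,243/13) (12,241/13)]
4. After y ≤ 20: [(12,7) (14,7) (14,243/13) (12,241/13)]
5. Canonical ring: [(12,7) (14,7) (14,243/13) (12,241/13)]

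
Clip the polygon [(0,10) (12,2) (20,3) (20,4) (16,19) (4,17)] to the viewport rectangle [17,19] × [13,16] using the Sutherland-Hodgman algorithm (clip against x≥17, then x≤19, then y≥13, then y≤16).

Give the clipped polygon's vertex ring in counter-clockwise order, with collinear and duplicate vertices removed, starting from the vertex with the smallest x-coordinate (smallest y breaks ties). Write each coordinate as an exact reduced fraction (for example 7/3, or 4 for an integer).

Clipped polygon: [(17,13) (88/5,13) (17,61/4)]

1. After x ≥ 17: [(17,21/8) (20,3) (20,4) (17,61/4)]
2. After x ≤ 19: [(17,21/8) (19,23/8) (19,31/4) (17,61/4)]
3. After y ≥ 13: [(17,13) (88/5,13) (17,61/4)]
4. After y ≤ 16: [(17,13) (88/5,13) (17,61/4)]
5. Canonical ring: [(17,13) (88/5,13) (17,61/4)]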